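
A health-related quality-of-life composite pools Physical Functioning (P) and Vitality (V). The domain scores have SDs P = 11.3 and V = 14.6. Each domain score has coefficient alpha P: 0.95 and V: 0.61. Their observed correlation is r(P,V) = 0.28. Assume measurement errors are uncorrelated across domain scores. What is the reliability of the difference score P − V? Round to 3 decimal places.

0.640

Var(P−V) = 11.3² + 14.6² − 2·11.3·14.6·0.28 = 340.85 − 92.3888 = 248.461.
With uncorrelated errors the cross-covariances are all true-score covariance, so they carry over unchanged; only the diagonal terms shrink to ρᵢσᵢ².
True-score variance = [11.3²·0.95 + 14.6²·0.61] − 92.3888 = 251.333 − 92.3888 = 158.944.
Reliability = 158.944 / 248.461 = 0.640.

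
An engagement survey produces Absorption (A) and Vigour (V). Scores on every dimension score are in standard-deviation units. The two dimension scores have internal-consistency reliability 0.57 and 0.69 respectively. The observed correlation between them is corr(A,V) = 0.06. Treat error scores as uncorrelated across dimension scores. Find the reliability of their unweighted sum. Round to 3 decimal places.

Var(A+V) = 2 + 2·[0.06] = 2 + 0.12 = 2.12.
With uncorrelated errors the cross-covariances are all true-score covariance, so they carry over unchanged; only the diagonal terms shrink to ρᵢσᵢ².
True-score variance = [0.57 + 0.69] + 0.12 = 1.26 + 0.12 = 1.38.
Reliability = 1.38 / 2.12 = 0.651.

0.651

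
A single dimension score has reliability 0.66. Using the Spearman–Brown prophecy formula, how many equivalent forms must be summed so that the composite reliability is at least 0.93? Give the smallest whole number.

k ≥ ρ*(1−ρ₁)/(ρ₁(1−ρ*)) = 0.93·0.34 / (0.66·0.07) = 6.844.
Smallest integer k = 7.

7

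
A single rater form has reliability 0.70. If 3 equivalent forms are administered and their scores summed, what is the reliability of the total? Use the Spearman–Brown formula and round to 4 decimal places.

0.8750

ρ_k = kρ / (1 + (k−1)ρ) = 3·0.70 / (1 + 2·0.70) = 2.100 / 2.400 = 0.8750.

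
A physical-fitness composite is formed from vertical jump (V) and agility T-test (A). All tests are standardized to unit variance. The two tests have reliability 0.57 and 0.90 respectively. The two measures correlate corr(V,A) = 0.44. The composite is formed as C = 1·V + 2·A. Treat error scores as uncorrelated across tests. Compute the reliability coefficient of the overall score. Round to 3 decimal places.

0.877

Var(C) = 1 + 2² + 2·[2·0.44] = 5 + 1.76 = 6.76.
Because errors are independent across components, Cov(Tᵢ,Tⱼ) = Cov(Xᵢ,Xⱼ); the off-diagonal part of the true-score variance is the same as above.
True-score variance = [0.57 + 2²·0.90] + 1.76 = 4.17 + 1.76 = 5.93.
Reliability = 5.93 / 6.76 = 0.877.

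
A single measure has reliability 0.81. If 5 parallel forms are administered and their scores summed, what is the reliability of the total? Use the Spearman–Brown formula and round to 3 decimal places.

0.955

ρ_k = kρ / (1 + (k−1)ρ) = 5·0.81 / (1 + 4·0.81) = 4.050 / 4.240 = 0.955.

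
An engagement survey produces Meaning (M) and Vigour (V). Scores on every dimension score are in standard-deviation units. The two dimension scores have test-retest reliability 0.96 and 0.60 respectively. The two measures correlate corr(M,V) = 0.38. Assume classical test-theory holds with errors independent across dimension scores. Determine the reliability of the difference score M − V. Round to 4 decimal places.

Var(M−V) = 1 + 1 − 2·0.38 = 2 − 0.76 = 1.24.
With uncorrelated errors the cross-covariances are all true-score covariance, so they carry over unchanged; only the diagonal terms shrink to ρᵢσᵢ².
True-score variance = [0.96 + 0.60] − 0.76 = 1.56 − 0.76 = 0.8.
Reliability = 0.8 / 1.24 = 0.6452.

0.6452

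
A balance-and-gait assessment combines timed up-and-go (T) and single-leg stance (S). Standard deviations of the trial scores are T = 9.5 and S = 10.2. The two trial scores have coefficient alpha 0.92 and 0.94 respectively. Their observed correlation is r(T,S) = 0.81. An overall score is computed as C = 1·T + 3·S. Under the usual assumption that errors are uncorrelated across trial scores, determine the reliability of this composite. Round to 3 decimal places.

0.958

Var(C) = 9.5² + 3²·10.2² + 2·[3·9.5·10.2·0.81] = 1026.61 + 470.934 = 1497.54.
Under uncorrelated errors the observed covariances equal the true-score covariances, so only the own-variance terms attenuate.
True-score variance = [9.5²·0.92 + 3²·10.2²·0.94] + 470.934 = 963.208 + 470.934 = 1434.14.
Reliability = 1434.14 / 1497.54 = 0.958.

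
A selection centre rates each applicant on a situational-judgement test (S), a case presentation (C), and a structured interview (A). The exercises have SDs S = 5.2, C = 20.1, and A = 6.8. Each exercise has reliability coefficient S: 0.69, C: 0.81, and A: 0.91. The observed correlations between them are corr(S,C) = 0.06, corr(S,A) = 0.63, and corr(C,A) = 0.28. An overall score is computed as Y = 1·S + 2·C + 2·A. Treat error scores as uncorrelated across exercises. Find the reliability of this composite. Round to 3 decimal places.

Var(Y) = 5.2² + 2²·20.1² + 2²·6.8² + 2·[2·5.2·20.1·0.06 + 2·5.2·6.8·0.63 + 4·20.1·6.8·0.28] = 1828.04 + 420.355 = 2248.4.
With uncorrelated errors the cross-covariances are all true-score covariance, so they carry over unchanged; only the diagonal terms shrink to ρᵢσᵢ².
True-score variance = [5.2²·0.69 + 2²·20.1²·0.81 + 2²·6.8²·0.91] + 420.355 = 1495.96 + 420.355 = 1916.32.
Reliability = 1916.32 / 2248.4 = 0.852.

0.852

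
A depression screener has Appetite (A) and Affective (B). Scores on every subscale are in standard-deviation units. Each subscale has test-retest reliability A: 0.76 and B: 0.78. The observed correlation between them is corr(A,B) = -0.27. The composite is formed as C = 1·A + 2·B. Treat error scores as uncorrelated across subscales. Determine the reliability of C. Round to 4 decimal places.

0.7143

Var(C) = 1 + 2² + 2·[2·(-0.27)] = 5 − 1.08 = 3.92.
Because errors are independent across components, Cov(Tᵢ,Tⱼ) = Cov(Xᵢ,Xⱼ); the off-diagonal part of the true-score variance is the same as above.
True-score variance = [0.76 + 2²·0.78] − 1.08 = 3.88 − 1.08 = 2.8.
Reliability = 2.8 / 3.92 = 0.7143.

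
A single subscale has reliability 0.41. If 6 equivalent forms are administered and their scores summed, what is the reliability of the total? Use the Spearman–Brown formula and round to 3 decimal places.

0.807

ρ_k = kρ / (1 + (k−1)ρ) = 6·0.41 / (1 + 5·0.41) = 2.460 / 3.050 = 0.807.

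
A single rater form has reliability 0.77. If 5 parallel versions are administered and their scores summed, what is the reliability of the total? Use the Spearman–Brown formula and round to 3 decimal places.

0.944

ρ_k = kρ / (1 + (k−1)ρ) = 5·0.77 / (1 + 4·0.77) = 3.850 / 4.080 = 0.944.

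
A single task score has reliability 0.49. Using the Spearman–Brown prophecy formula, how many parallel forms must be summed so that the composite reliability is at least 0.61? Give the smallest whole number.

2

k ≥ ρ*(1−ρ₁)/(ρ₁(1−ρ*)) = 0.61·0.51 / (0.49·0.39) = 1.628.
Smallest integer k = 2.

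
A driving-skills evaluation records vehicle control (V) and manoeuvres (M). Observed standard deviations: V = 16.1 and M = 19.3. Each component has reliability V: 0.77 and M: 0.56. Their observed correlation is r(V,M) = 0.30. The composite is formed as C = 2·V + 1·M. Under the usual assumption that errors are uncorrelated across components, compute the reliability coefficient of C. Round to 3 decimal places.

Var(C) = 2²·16.1² + 19.3² + 2·[2·16.1·19.3·0.30] = 1409.33 + 372.876 = 1782.21.
Under uncorrelated errors the observed covariances equal the true-score covariances, so only the own-variance terms attenuate.
True-score variance = [2²·16.1²·0.77 + 19.3²·0.56] + 372.876 = 1006.96 + 372.876 = 1379.84.
Reliability = 1379.84 / 1782.21 = 0.774.

0.774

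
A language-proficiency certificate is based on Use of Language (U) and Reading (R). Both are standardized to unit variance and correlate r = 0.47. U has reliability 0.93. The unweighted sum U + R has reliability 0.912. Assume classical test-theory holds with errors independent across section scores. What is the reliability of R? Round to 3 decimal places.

0.811

Var(U+R) = 2 + 2·0.47 = 2.940.
True-score variance = ρ_U + ρ_R + 2·0.47, so 0.912 = (0.93 + ρ_R + 0.94) / 2.940.
ρ_R = 0.912·2.940 − 0.93 − 0.94 = 0.811.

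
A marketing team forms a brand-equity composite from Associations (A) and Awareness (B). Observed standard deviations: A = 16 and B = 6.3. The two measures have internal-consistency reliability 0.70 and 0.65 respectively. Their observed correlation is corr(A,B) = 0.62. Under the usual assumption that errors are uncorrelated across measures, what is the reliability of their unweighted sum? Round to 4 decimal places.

0.7844

Var(A+B) = 16² + 6.3² + 2·[16·6.3·0.62] = 295.69 + 124.992 = 420.682.
Because errors are independent across components, Cov(Tᵢ,Tⱼ) = Cov(Xᵢ,Xⱼ); the off-diagonal part of the true-score variance is the same as above.
True-score variance = [16²·0.70 + 6.3²·0.65] + 124.992 = 204.998 + 124.992 = 329.99.
Reliability = 329.99 / 420.682 = 0.7844.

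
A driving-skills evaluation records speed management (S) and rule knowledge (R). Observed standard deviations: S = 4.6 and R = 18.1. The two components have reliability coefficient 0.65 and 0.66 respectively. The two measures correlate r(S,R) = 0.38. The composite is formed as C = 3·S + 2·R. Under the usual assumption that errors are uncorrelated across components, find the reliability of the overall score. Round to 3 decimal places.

0.728

Var(C) = 3²·4.6² + 2²·18.1² + 2·[6·4.6·18.1·0.38] = 1500.88 + 379.666 = 1880.55.
Under uncorrelated errors the observed covariances equal the true-score covariances, so only the own-variance terms attenuate.
True-score variance = [3²·4.6²·0.65 + 2²·18.1²·0.66] + 379.666 = 988.676 + 379.666 = 1368.34.
Reliability = 1368.34 / 1880.55 = 0.728.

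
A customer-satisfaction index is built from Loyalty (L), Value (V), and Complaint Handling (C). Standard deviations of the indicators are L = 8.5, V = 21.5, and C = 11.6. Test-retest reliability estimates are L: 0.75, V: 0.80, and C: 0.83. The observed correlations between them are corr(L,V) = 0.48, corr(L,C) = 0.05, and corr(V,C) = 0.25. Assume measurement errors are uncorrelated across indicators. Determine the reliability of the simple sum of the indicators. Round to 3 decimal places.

0.864

Var(L+V+C) = 8.5² + 21.5² + 11.6² + 2·[8.5·21.5·0.48 + 8.5·11.6·0.05 + 21.5·11.6·0.25] = 669.06 + 310 = 979.06.
Because errors are independent across components, Cov(Tᵢ,Tⱼ) = Cov(Xᵢ,Xⱼ); the off-diagonal part of the true-score variance is the same as above.
True-score variance = [8.5²·0.75 + 21.5²·0.80 + 11.6²·0.83] + 310 = 535.672 + 310 = 845.672.
Reliability = 845.672 / 979.06 = 0.864.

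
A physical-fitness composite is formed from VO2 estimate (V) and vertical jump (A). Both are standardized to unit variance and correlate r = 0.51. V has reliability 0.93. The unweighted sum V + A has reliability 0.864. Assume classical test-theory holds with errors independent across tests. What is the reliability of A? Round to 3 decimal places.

0.659

Var(V+A) = 2 + 2·0.51 = 3.020.
True-score variance = ρ_V + ρ_A + 2·0.51, so 0.864 = (0.93 + ρ_A + 1.02) / 3.020.
ρ_A = 0.864·3.020 − 0.93 − 1.02 = 0.659.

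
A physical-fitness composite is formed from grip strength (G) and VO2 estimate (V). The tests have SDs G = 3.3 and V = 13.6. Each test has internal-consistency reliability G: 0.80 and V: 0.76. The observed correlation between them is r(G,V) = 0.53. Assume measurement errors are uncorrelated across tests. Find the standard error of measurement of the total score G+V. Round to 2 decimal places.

6.82

Var(total) = 195.85 + 47.5728 = 243.423.
True-score variance = 149.282 + 47.5728 = 196.854, so reliability = 0.8087.
Error variance = 243.423 − 196.854 = 46.5684; SEM = √46.5684 = 6.82.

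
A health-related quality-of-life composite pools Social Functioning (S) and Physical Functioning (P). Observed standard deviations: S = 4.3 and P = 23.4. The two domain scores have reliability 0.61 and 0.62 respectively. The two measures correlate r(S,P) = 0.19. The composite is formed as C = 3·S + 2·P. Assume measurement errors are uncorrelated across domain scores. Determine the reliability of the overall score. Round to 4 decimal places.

0.6531

Var(C) = 3²·4.3² + 2²·23.4² + 2·[6·4.3·23.4·0.19] = 2356.65 + 229.414 = 2586.06.
Because errors are independent across components, Cov(Tᵢ,Tⱼ) = Cov(Xᵢ,Xⱼ); the off-diagonal part of the true-score variance is the same as above.
True-score variance = [3²·4.3²·0.61 + 2²·23.4²·0.62] + 229.414 = 1459.46 + 229.414 = 1688.87.
Reliability = 1688.87 / 2586.06 = 0.6531.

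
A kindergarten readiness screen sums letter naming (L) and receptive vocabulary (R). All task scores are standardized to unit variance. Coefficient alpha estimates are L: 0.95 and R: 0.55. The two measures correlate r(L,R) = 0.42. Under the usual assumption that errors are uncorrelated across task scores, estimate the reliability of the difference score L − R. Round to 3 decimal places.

0.569

Var(L−R) = 1 + 1 − 2·0.42 = 2 − 0.84 = 1.16.
Because errors are independent across components, Cov(Tᵢ,Tⱼ) = Cov(Xᵢ,Xⱼ); the off-diagonal part of the true-score variance is the same as above.
True-score variance = [0.95 + 0.55] − 0.84 = 1.5 − 0.84 = 0.66.
Reliability = 0.66 / 1.16 = 0.569.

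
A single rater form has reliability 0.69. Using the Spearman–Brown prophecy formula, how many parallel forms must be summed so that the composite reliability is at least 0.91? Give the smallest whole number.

5

k ≥ ρ*(1−ρ₁)/(ρ₁(1−ρ*)) = 0.91·0.31 / (0.69·0.09) = 4.543.
Smallest integer k = 5.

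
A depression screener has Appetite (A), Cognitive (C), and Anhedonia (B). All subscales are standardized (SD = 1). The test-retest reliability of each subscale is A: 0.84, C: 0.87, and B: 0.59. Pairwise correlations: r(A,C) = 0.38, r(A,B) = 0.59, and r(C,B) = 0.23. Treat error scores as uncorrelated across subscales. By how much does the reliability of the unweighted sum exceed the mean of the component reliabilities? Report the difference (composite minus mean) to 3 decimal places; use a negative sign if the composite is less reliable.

Var(sum) = 3 + 2.4 = 5.4; true-score variance = 2.3 + 2.4 = 4.7; composite reliability = 0.8704.
Mean component reliability = 0.7667.
Difference = 0.8704 − 0.7667 = 0.104.

0.104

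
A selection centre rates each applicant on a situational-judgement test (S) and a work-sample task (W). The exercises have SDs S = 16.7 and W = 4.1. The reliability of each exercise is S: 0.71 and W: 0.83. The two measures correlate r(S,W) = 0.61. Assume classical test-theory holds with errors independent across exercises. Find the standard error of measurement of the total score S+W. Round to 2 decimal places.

9.15

Var(total) = 295.7 + 83.5334 = 379.233.
True-score variance = 211.964 + 83.5334 = 295.498, so reliability = 0.7792.
Error variance = 379.233 − 295.498 = 83.7358; SEM = √83.7358 = 9.15.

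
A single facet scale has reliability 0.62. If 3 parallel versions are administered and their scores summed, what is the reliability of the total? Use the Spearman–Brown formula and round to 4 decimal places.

ρ_k = kρ / (1 + (k−1)ρ) = 3·0.62 / (1 + 2·0.62) = 1.860 / 2.240 = 0.8304.

0.8304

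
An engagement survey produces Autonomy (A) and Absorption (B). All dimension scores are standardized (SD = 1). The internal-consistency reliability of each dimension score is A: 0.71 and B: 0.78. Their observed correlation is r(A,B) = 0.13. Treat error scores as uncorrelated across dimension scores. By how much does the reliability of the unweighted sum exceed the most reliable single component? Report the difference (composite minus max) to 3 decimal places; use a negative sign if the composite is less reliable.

Var(sum) = 2 + 0.26 = 2.26; true-score variance = 1.49 + 0.26 = 1.75; composite reliability = 0.7743.
Max component reliability = 0.7800.
Difference = 0.7743 − 0.7800 = -0.006.

-0.006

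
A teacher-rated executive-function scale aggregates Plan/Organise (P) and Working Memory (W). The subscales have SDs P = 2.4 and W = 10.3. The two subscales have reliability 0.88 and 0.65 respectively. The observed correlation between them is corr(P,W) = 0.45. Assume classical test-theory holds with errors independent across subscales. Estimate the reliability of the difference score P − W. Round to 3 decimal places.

0.578

Var(P−W) = 2.4² + 10.3² − 2·2.4·10.3·0.45 = 111.85 − 22.248 = 89.602.
With uncorrelated errors the cross-covariances are all true-score covariance, so they carry over unchanged; only the diagonal terms shrink to ρᵢσᵢ².
True-score variance = [2.4²·0.88 + 10.3²·0.65] − 22.248 = 74.0273 − 22.248 = 51.7793.
Reliability = 51.7793 / 89.602 = 0.578.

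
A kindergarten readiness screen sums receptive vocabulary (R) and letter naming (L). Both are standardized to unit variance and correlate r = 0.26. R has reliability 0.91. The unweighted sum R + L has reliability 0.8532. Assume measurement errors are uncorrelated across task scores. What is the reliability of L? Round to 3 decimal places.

0.720

Var(R+L) = 2 + 2·0.26 = 2.520.
True-score variance = ρ_R + ρ_L + 2·0.26, so 0.8532 = (0.91 + ρ_L + 0.52) / 2.520.
ρ_L = 0.8532·2.520 − 0.91 − 0.52 = 0.720.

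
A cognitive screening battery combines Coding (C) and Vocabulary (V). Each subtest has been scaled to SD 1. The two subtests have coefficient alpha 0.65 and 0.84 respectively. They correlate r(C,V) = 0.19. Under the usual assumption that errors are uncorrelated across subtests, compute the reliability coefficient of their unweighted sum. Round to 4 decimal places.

Var(C+V) = 2 + 2·[0.19] = 2 + 0.38 = 2.38.
Under uncorrelated errors the observed covariances equal the true-score covariances, so only the own-variance terms attenuate.
True-score variance = [0.65 + 0.84] + 0.38 = 1.49 + 0.38 = 1.87.
Reliability = 1.87 / 2.38 = 0.7857.

0.7857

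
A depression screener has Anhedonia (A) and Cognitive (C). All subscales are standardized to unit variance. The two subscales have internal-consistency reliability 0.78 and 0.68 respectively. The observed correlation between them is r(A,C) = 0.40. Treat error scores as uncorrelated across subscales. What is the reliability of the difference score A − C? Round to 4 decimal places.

0.5500

Var(A−C) = 1 + 1 − 2·0.40 = 2 − 0.8 = 1.2.
Because errors are independent across components, Cov(Tᵢ,Tⱼ) = Cov(Xᵢ,Xⱼ); the off-diagonal part of the true-score variance is the same as above.
True-score variance = [0.78 + 0.68] − 0.8 = 1.46 − 0.8 = 0.66.
Reliability = 0.66 / 1.2 = 0.5500.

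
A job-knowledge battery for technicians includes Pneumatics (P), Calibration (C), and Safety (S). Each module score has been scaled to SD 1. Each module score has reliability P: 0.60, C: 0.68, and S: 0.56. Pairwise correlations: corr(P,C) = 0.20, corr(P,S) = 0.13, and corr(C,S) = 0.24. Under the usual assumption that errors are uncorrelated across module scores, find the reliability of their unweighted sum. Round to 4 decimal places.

Var(P+C+S) = 3 + 2·[0.20 + 0.13 + 0.24] = 3 + 1.14 = 4.14.
Under uncorrelated errors the observed covariances equal the true-score covariances, so only the own-variance terms attenuate.
True-score variance = [0.60 + 0.68 + 0.56] + 1.14 = 1.84 + 1.14 = 2.98.
Reliability = 2.98 / 4.14 = 0.7198.

0.7198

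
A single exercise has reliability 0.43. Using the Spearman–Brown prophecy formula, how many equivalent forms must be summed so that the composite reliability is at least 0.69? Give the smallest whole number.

3

k ≥ ρ*(1−ρ₁)/(ρ₁(1−ρ*)) = 0.69·0.57 / (0.43·0.31) = 2.950.
Smallest integer k = 3.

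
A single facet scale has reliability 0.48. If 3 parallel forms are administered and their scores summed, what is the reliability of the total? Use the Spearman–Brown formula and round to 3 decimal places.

0.735

ρ_k = kρ / (1 + (k−1)ρ) = 3·0.48 / (1 + 2·0.48) = 1.440 / 1.960 = 0.735.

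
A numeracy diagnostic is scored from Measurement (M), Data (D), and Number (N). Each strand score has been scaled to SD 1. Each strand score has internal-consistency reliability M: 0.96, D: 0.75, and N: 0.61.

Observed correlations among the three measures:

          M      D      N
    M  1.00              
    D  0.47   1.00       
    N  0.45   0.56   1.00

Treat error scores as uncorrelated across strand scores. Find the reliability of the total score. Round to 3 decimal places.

Var(M+D+N) = 3 + 2·[0.47 + 0.45 + 0.56] = 3 + 2.96 = 5.96.
Because errors are independent across components, Cov(Tᵢ,Tⱼ) = Cov(Xᵢ,Xⱼ); the off-diagonal part of the true-score variance is the same as above.
True-score variance = [0.96 + 0.75 + 0.61] + 2.96 = 2.32 + 2.96 = 5.28.
Reliability = 5.28 / 5.96 = 0.886.

0.886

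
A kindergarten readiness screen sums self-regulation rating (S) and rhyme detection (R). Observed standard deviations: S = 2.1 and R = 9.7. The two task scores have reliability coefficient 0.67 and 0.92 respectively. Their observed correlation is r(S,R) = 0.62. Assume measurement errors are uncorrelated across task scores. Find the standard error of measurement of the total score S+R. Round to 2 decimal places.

Var(total) = 98.5 + 25.2588 = 123.759.
True-score variance = 89.5175 + 25.2588 = 114.776, so reliability = 0.9274.
Error variance = 123.759 − 114.776 = 8.9825; SEM = √8.9825 = 3.00.

3.00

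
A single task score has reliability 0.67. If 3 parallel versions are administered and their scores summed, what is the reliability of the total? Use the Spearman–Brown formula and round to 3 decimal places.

ρ_k = kρ / (1 + (k−1)ρ) = 3·0.67 / (1 + 2·0.67) = 2.010 / 2.340 = 0.859.

0.859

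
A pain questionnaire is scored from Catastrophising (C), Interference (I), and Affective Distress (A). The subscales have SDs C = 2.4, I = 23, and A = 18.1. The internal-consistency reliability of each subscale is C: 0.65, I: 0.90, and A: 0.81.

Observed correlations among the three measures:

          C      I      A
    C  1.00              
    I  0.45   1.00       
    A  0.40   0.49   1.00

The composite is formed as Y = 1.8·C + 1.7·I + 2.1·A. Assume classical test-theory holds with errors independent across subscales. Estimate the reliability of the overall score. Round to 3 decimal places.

0.908

Var(Y) = 1.8²·2.4² + 1.7²·23² + 2.1²·18.1² + 2·[3.06·2.4·23·0.45 + 3.78·2.4·18.1·0.40 + 3.57·23·18.1·0.49] = 2992.23 + 1739.85 = 4732.08.
With uncorrelated errors the cross-covariances are all true-score covariance, so they carry over unchanged; only the diagonal terms shrink to ρᵢσᵢ².
True-score variance = [1.8²·2.4²·0.65 + 1.7²·23²·0.90 + 2.1²·18.1²·0.81] + 1739.85 = 2558.32 + 1739.85 = 4298.17.
Reliability = 4298.17 / 4732.08 = 0.908.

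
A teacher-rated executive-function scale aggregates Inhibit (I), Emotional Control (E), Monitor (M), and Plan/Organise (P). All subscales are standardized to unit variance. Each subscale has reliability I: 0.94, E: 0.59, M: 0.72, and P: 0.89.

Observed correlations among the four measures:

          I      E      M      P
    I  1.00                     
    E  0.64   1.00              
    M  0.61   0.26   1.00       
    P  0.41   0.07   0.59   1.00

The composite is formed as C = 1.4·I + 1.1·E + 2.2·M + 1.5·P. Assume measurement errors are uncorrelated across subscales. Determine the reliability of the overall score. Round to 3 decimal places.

Var(C) = 1.4² + 1.1² + 2.2² + 1.5² + 2·[1.54·0.64 + 3.08·0.61 + 2.1·0.41 + 2.42·0.26 + 1.65·0.07 + 3.3·0.59] = 10.26 + 12.8342 = 23.0942.
With uncorrelated errors the cross-covariances are all true-score covariance, so they carry over unchanged; only the diagonal terms shrink to ρᵢσᵢ².
True-score variance = [1.4²·0.94 + 1.1²·0.59 + 2.2²·0.72 + 1.5²·0.89] + 12.8342 = 8.0436 + 12.8342 = 20.8778.
Reliability = 20.8778 / 23.0942 = 0.904.

0.904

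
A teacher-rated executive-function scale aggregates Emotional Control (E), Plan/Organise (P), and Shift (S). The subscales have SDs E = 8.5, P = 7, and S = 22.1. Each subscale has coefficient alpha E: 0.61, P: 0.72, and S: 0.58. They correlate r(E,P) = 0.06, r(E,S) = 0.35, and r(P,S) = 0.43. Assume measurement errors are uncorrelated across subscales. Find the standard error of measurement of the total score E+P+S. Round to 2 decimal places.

15.72

Var(total) = 609.66 + 271.677 = 881.337.
True-score variance = 362.63 + 271.677 = 634.307, so reliability = 0.7197.
Error variance = 881.337 − 634.307 = 247.03; SEM = √247.03 = 15.72.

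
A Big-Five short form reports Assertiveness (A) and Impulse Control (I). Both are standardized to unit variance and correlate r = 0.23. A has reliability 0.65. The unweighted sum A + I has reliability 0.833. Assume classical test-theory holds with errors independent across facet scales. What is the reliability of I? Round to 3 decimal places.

Var(A+I) = 2 + 2·0.23 = 2.460.
True-score variance = ρ_A + ρ_I + 2·0.23, so 0.833 = (0.65 + ρ_I + 0.46) / 2.460.
ρ_I = 0.833·2.460 − 0.65 − 0.46 = 0.939.

0.939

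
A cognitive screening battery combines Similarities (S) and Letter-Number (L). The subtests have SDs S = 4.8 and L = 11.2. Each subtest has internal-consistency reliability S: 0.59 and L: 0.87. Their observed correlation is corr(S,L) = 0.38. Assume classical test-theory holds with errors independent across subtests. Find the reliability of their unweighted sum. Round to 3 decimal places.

Var(S+L) = 4.8² + 11.2² + 2·[4.8·11.2·0.38] = 148.48 + 40.8576 = 189.338.
Under uncorrelated errors the observed covariances equal the true-score covariances, so only the own-variance terms attenuate.
True-score variance = [4.8²·0.59 + 11.2²·0.87] + 40.8576 = 122.726 + 40.8576 = 163.584.
Reliability = 163.584 / 189.338 = 0.864.

0.864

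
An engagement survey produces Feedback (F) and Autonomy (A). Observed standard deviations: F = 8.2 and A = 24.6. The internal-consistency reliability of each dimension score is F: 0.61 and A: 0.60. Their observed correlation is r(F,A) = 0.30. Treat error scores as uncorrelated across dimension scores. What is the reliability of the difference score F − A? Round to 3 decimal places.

0.513

Var(F−A) = 8.2² + 24.6² − 2·8.2·24.6·0.30 = 672.4 − 121.032 = 551.368.
With uncorrelated errors the cross-covariances are all true-score covariance, so they carry over unchanged; only the diagonal terms shrink to ρᵢσᵢ².
True-score variance = [8.2²·0.61 + 24.6²·0.60] − 121.032 = 404.112 − 121.032 = 283.08.
Reliability = 283.08 / 551.368 = 0.513.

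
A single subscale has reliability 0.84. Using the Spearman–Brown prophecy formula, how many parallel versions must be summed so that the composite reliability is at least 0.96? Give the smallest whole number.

5

k ≥ ρ*(1−ρ₁)/(ρ₁(1−ρ*)) = 0.96·0.16 / (0.84·0.04) = 4.571.
Smallest integer k = 5.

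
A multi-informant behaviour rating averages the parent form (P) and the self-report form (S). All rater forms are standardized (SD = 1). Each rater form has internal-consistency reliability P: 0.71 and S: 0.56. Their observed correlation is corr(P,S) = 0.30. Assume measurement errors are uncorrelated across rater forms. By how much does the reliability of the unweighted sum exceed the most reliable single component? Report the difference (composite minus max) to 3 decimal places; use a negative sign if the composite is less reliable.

Var(sum) = 2 + 0.6 = 2.6; true-score variance = 1.27 + 0.6 = 1.87; composite reliability = 0.7192.
Max component reliability = 0.7100.
Difference = 0.7192 − 0.7100 = 0.009.

0.009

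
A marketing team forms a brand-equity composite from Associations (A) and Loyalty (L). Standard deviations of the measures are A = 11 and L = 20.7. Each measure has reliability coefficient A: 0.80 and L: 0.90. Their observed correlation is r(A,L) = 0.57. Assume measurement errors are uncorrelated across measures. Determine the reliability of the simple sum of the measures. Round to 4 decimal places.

Var(A+L) = 11² + 20.7² + 2·[11·20.7·0.57] = 549.49 + 259.578 = 809.068.
With uncorrelated errors the cross-covariances are all true-score covariance, so they carry over unchanged; only the diagonal terms shrink to ρᵢσᵢ².
True-score variance = [11²·0.80 + 20.7²·0.90] + 259.578 = 482.441 + 259.578 = 742.019.
Reliability = 742.019 / 809.068 = 0.9171.

0.9171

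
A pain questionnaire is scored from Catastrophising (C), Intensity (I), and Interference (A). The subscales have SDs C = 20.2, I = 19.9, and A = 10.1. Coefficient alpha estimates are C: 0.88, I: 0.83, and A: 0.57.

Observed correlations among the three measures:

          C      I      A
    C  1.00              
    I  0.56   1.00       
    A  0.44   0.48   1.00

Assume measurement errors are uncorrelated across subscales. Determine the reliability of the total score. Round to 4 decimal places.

0.9074

Var(C+I+A) = 20.2² + 19.9² + 10.1² + 2·[20.2·19.9·0.56 + 20.2·10.1·0.44 + 19.9·10.1·0.48] = 906.06 + 822.706 = 1728.77.
Under uncorrelated errors the observed covariances equal the true-score covariances, so only the own-variance terms attenuate.
True-score variance = [20.2²·0.88 + 19.9²·0.83 + 10.1²·0.57] + 822.706 = 745.909 + 822.706 = 1568.61.
Reliability = 1568.61 / 1728.77 = 0.9074.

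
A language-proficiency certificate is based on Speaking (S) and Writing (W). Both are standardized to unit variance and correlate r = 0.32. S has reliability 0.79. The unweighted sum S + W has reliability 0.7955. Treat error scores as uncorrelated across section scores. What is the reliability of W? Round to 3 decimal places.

0.670

Var(S+W) = 2 + 2·0.32 = 2.640.
True-score variance = ρ_S + ρ_W + 2·0.32, so 0.7955 = (0.79 + ρ_W + 0.64) / 2.640.
ρ_W = 0.7955·2.640 − 0.79 − 0.64 = 0.670.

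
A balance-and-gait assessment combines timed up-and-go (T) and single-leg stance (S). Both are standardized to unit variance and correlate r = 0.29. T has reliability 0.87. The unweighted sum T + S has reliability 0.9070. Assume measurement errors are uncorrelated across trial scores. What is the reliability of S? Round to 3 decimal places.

Var(T+S) = 2 + 2·0.29 = 2.580.
True-score variance = ρ_T + ρ_S + 2·0.29, so 0.9070 = (0.87 + ρ_S + 0.58) / 2.580.
ρ_S = 0.9070·2.580 − 0.87 − 0.58 = 0.890.

0.890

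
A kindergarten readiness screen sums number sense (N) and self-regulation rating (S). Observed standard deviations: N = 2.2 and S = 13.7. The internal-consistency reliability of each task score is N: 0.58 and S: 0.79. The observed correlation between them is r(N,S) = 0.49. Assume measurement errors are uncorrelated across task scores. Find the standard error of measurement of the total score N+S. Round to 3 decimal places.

6.438

Var(total) = 192.53 + 29.5372 = 222.067.
True-score variance = 151.082 + 29.5372 = 180.619, so reliability = 0.8134.
Error variance = 222.067 − 180.619 = 41.4477; SEM = √41.4477 = 6.438.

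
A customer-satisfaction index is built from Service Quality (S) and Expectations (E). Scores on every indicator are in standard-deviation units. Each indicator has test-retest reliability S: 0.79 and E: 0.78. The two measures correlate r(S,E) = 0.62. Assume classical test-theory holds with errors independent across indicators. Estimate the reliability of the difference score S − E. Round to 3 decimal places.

0.434

Var(S−E) = 1 + 1 − 2·0.62 = 2 − 1.24 = 0.76.
Because errors are independent across components, Cov(Tᵢ,Tⱼ) = Cov(Xᵢ,Xⱼ); the off-diagonal part of the true-score variance is the same as above.
True-score variance = [0.79 + 0.78] − 1.24 = 1.57 − 1.24 = 0.33.
Reliability = 0.33 / 0.76 = 0.434.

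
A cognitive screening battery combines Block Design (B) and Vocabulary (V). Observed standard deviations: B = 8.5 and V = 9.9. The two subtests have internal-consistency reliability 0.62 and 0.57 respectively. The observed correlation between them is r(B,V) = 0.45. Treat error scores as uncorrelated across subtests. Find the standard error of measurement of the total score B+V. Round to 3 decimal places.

8.343

Var(total) = 170.26 + 75.735 = 245.995.
True-score variance = 100.661 + 75.735 = 176.396, so reliability = 0.7171.
Error variance = 245.995 − 176.396 = 69.5993; SEM = √69.5993 = 8.343.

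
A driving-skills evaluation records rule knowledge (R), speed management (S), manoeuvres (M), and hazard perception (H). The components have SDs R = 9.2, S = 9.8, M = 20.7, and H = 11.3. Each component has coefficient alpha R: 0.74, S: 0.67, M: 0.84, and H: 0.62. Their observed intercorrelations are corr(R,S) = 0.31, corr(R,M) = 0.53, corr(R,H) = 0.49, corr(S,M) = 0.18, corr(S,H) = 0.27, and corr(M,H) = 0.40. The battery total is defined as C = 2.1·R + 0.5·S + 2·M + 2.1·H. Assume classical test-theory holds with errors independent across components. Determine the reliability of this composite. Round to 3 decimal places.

Var(C) = 2.1²·9.2² + 0.5²·9.8² + 2²·20.7² + 2.1²·11.3² + 2·[1.05·9.2·9.8·0.31 + 4.2·9.2·20.7·0.53 + 4.41·9.2·11.3·0.49 + 9.8·20.7·0.18 + 1.05·9.8·11.3·0.27 + 4.2·20.7·11.3·0.40] = 2674.35 + 2277.58 = 4951.93.
Under uncorrelated errors the observed covariances equal the true-score covariances, so only the own-variance terms attenuate.
True-score variance = [2.1²·9.2²·0.74 + 0.5²·9.8²·0.67 + 2²·20.7²·0.84 + 2.1²·11.3²·0.62] + 2277.58 = 2081.16 + 2277.58 = 4358.74.
Reliability = 4358.74 / 4951.93 = 0.880.

0.880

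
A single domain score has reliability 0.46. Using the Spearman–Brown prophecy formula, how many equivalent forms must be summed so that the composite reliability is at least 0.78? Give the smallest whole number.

k ≥ ρ*(1−ρ₁)/(ρ₁(1−ρ*)) = 0.78·0.54 / (0.46·0.22) = 4.162.
Smallest integer k = 5.

5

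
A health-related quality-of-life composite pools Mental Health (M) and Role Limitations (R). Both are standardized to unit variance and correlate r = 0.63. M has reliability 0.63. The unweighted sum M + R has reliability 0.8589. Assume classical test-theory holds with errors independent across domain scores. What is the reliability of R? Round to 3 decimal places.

0.910

Var(M+R) = 2 + 2·0.63 = 3.260.
True-score variance = ρ_M + ρ_R + 2·0.63, so 0.8589 = (0.63 + ρ_R + 1.26) / 3.260.
ρ_R = 0.8589·3.260 − 0.63 − 1.26 = 0.910.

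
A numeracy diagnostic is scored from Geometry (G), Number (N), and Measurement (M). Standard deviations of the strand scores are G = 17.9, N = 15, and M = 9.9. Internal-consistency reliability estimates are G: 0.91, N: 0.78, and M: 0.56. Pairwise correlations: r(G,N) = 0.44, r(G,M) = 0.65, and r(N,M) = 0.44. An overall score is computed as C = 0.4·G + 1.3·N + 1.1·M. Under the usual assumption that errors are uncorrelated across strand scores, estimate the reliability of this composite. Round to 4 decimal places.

0.8539

Var(C) = 0.4²·17.9² + 1.3²·15² + 1.1²·9.9² + 2·[0.52·17.9·15·0.44 + 0.44·17.9·9.9·0.65 + 1.43·15·9.9·0.44] = 550.108 + 411.102 = 961.21.
With uncorrelated errors the cross-covariances are all true-score covariance, so they carry over unchanged; only the diagonal terms shrink to ρᵢσᵢ².
True-score variance = [0.4²·17.9²·0.91 + 1.3²·15²·0.78 + 1.1²·9.9²·0.56] + 411.102 = 409.658 + 411.102 = 820.76.
Reliability = 820.76 / 961.21 = 0.8539.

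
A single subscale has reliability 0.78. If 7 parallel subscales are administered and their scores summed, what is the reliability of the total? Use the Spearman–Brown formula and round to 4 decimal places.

0.9613

ρ_k = kρ / (1 + (k−1)ρ) = 7·0.78 / (1 + 6·0.78) = 5.460 / 5.680 = 0.9613.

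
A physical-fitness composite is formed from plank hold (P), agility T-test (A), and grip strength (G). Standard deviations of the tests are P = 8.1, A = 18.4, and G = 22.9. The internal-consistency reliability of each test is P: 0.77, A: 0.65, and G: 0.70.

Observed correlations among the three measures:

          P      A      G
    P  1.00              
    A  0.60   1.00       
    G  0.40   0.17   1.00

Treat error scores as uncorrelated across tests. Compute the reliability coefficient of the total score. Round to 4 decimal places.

0.7921

Var(P+A+G) = 8.1² + 18.4² + 22.9² + 2·[8.1·18.4·0.60 + 8.1·22.9·0.40 + 18.4·22.9·0.17] = 928.58 + 470.502 = 1399.08.
Under uncorrelated errors the observed covariances equal the true-score covariances, so only the own-variance terms attenuate.
True-score variance = [8.1²·0.77 + 18.4²·0.65 + 22.9²·0.70] + 470.502 = 637.671 + 470.502 = 1108.17.
Reliability = 1108.17 / 1399.08 = 0.7921.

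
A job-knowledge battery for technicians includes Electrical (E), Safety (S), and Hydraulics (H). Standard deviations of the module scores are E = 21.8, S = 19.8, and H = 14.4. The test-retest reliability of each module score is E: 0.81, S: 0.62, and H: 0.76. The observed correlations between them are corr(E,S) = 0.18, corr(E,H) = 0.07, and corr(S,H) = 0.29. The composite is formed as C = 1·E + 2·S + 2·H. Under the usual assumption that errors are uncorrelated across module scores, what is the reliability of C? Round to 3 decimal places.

Var(C) = 21.8² + 2²·19.8² + 2²·14.4² + 2·[2·21.8·19.8·0.18 + 2·21.8·14.4·0.07 + 4·19.8·14.4·0.29] = 2872.84 + 1060.16 = 3933.
Under uncorrelated errors the observed covariances equal the true-score covariances, so only the own-variance terms attenuate.
True-score variance = [21.8²·0.81 + 2²·19.8²·0.62 + 2²·14.4²·0.76] + 1060.16 = 1987.58 + 1060.16 = 3047.73.
Reliability = 3047.73 / 3933 = 0.775.

0.775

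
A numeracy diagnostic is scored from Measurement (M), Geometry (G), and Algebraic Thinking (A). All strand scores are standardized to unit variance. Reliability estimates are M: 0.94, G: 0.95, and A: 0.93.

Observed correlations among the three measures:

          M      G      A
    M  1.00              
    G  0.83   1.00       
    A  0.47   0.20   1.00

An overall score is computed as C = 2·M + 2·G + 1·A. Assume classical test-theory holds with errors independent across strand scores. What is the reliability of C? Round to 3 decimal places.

0.972

Var(C) = 2² + 2² + 1 + 2·[4·0.83 + 2·0.47 + 2·0.20] = 9 + 9.32 = 18.32.
With uncorrelated errors the cross-covariances are all true-score covariance, so they carry over unchanged; only the diagonal terms shrink to ρᵢσᵢ².
True-score variance = [2²·0.94 + 2²·0.95 + 0.93] + 9.32 = 8.49 + 9.32 = 17.81.
Reliability = 17.81 / 18.32 = 0.972.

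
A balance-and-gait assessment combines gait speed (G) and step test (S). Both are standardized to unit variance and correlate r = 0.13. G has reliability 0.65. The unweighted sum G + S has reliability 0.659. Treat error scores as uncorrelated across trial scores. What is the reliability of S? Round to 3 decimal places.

Var(G+S) = 2 + 2·0.13 = 2.260.
True-score variance = ρ_G + ρ_S + 2·0.13, so 0.659 = (0.65 + ρ_S + 0.26) / 2.260.
ρ_S = 0.659·2.260 − 0.65 − 0.26 = 0.579.

0.579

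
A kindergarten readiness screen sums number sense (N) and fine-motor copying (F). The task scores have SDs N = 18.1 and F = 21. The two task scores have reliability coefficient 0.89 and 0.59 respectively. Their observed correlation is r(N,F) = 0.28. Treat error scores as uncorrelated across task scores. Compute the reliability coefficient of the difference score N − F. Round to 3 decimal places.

Var(N−F) = 18.1² + 21² − 2·18.1·21·0.28 = 768.61 − 212.856 = 555.754.
Because errors are independent across components, Cov(Tᵢ,Tⱼ) = Cov(Xᵢ,Xⱼ); the off-diagonal part of the true-score variance is the same as above.
True-score variance = [18.1²·0.89 + 21²·0.59] − 212.856 = 551.763 − 212.856 = 338.907.
Reliability = 338.907 / 555.754 = 0.610.

0.610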